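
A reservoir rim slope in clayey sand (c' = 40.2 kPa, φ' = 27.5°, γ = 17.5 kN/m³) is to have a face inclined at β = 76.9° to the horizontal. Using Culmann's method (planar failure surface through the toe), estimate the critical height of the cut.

Culmann's analysis gives the critical failure plane at α_cr = (β + φ')/2 = (76.9 + 27.5)/2 = 52.2°, and the critical height
H_c = (4c'/γ) · sinβ cosφ' / [1 − cos(β − φ')]
    = (4·40.2/17.5) · sin76.9°·cos27.5° / [1 − cos(49.4°)]
    = 9.189 · 0.9740·0.8870 / [1 − 0.6508]
    = 9.189 · 0.8639 / 0.3492
    = 22.73 m

H_c = 22.73 m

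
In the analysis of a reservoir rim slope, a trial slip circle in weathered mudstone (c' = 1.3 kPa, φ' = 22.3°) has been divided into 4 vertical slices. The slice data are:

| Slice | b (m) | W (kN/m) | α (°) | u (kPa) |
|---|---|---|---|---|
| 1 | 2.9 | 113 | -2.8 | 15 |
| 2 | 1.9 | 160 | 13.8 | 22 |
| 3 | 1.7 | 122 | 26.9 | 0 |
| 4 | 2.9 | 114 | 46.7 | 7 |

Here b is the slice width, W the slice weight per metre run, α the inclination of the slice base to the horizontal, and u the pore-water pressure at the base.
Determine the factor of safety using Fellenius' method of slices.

Ordinary method of slices: FS = Σ[c'·Δl_i + (W_i cosα_i − u_i·Δl_i)·tanφ'] / Σ W_i sinα_i, with Δl_i = b_i / cosα_i.
Slice 1: Δl = 2.9/cos(-2.8°) = 2.903 m; N'_1 = 113·cos(-2.8°) − 15·2.903 = 69.3; c'Δl = 3.77; W sinα = -5.5
Slice 2: Δl = 1.9/cos13.8° = 1.956 m; N'_2 = 160·cos13.8° − 22·1.956 = 112.3; c'Δl = 2.54; W sinα = 38.2
Slice 3: Δl = 1.7/cos26.9° = 1.906 m; N'_3 = 122·cos26.9° − 0·1.906 = 108.8; c'Δl = 2.48; W sinα = 55.2
Slice 4: Δl = 2.9/cos46.7° = 4.229 m; N'_4 = 114·cos46.7° − 7·4.229 = 48.6; c'Δl = 5.50; W sinα = 83.0
Σc'Δl = 14.3 kN/m; ΣN' = 339.0 kN/m; ΣW sinα = 170.8 kN/m
Resisting = 14.3 + 339.0·tan22.3° = 14.3 + 139.0 = 153.3 kN/m
FS = 153.3 / 170.8 = 0.898

FS = 0.90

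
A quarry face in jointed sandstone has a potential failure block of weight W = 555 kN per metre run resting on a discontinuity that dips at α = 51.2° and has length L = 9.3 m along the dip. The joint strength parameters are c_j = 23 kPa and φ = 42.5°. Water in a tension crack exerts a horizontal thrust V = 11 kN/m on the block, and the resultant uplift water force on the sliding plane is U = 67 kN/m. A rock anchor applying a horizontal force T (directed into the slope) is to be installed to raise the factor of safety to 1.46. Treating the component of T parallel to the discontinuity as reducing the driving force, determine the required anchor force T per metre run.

T = 109 kN/m

Resolving forces along and normal to the sliding plane, with the horizontal anchor force T adding T·sinα to the effective normal force and T·cosα acting up the plane against the driving force:
FS = [c_jL + (W cosα − U − V sinα + T sinα) tanφ] / [W sinα + V cosα − T cosα]
Without the anchor: N' = 272.2 kN/m, driving T_d = 439.4 kN/m, resisting R = 23·9.3 + 272.2·tan42.5° = 463.3 kN/m, FS = 1.05.
Setting FS = 1.46 and solving for T:
1.46·(439.4 − T cos51.2°) = 463.3 + T sin51.2°·tan42.5°
T·(sin51.2°·tan42.5° + 1.46·cos51.2°) = 1.46·439.4 − 463.3
T·(0.7793·0.9163 + 1.46·0.6266) = 641.6 − 463.3 = 178.2
T·1.6290 = 178.2
T = 109.4 kN/m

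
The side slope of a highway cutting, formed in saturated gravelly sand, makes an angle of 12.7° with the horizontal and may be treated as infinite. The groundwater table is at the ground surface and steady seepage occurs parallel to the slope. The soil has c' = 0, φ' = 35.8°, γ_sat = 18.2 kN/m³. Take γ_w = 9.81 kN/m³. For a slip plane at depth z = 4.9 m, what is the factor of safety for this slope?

FS = 1.48

With seepage parallel to the slope and the water table at the surface, the effective normal stress on the slip plane uses the buoyant unit weight γ' = γ_sat − γ_w while the driving shear stress uses γ_sat:
FS = [c' + γ' z cos²β tanφ'] / [γ_sat z sinβ cosβ]
(For c' = 0 this reduces to FS = (γ'/γ_sat)·tanφ'/tanβ.)
γ' = 18.2 − 9.81 = 8.39 kN/m³
Numerator = 0.0 + 8.39·4.9·cos²12.7°·tan35.8° = 0.0 + 8.39·4.9·0.9517·0.7212 = 28.217 kPa
Denominator = 18.2·4.9·sin12.7°·cos12.7° = 18.2·4.9·0.2198·0.9755 = 19.126 kPa
FS = 28.217 / 19.126 = 1.475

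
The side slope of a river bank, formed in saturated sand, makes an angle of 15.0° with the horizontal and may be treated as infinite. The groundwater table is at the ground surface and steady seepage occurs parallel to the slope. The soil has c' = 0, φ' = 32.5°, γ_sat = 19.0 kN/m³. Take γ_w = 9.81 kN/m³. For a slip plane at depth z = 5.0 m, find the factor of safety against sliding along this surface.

FS = 1.15

With seepage parallel to the slope and the water table at the surface, the effective normal stress on the slip plane uses the buoyant unit weight γ' = γ_sat − γ_w while the driving shear stress uses γ_sat:
FS = [c' + γ' z cos²β tanφ'] / [γ_sat z sinβ cosβ]
(For c' = 0 this reduces to FS = (γ'/γ_sat)·tanφ'/tanβ.)
γ' = 19.0 − 9.81 = 9.19 kN/m³
Numerator = 0.0 + 9.19·5.0·cos²15.0°·tan32.5° = 0.0 + 9.19·5.0·0.9330·0.6371 = 27.312 kPa
Denominator = 19.0·5.0·sin15.0°·cos15.0° = 19.0·5.0·0.2588·0.9659 = 23.750 kPa
FS = 27.312 / 23.750 = 1.150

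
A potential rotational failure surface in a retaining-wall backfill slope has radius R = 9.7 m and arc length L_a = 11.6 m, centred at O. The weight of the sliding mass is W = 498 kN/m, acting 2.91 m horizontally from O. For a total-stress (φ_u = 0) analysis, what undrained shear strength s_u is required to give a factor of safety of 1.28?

s_u = 16.5 kPa

FS = s_u·L_a·R / (W·d), so s_u = FS·W·d / (L_a·R).
s_u = 1.28·498·2.91 / (11.60·9.7) = 1855.0 / 112.52 = 16.49 kPa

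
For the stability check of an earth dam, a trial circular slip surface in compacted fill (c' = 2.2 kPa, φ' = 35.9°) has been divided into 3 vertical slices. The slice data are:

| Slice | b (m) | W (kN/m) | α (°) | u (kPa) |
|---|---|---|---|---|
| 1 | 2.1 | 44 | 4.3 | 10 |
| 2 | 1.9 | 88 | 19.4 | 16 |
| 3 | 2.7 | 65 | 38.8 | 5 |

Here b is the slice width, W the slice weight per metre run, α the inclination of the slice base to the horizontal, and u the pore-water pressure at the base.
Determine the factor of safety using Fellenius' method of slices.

Ordinary method of slices: FS = Σ[c'·Δl_i + (W_i cosα_i − u_i·Δl_i)·tanφ'] / Σ W_i sinα_i, with Δl_i = b_i / cosα_i.
Slice 1: Δl = 2.1/cos4.3° = 2.106 m; N'_1 = 44·cos4.3° − 10·2.106 = 22.8; c'Δl = 4.63; W sinα = 3.3
Slice 2: Δl = 1.9/cos19.4° = 2.014 m; N'_2 = 88·cos19.4° − 16·2.014 = 50.8; c'Δl = 4.43; W sinα = 29.2
Slice 3: Δl = 2.7/cos38.8° = 3.464 m; N'_3 = 65·cos38.8° − 5·3.464 = 33.3; c'Δl = 7.62; W sinα = 40.7
Σc'Δl = 16.7 kN/m; ΣN' = 106.9 kN/m; ΣW sinα = 73.3 kN/m
Resisting = 16.7 + 106.9·tan35.9° = 16.7 + 77.4 = 94.1 kN/m
FS = 94.1 / 73.3 = 1.284

FS = 1.28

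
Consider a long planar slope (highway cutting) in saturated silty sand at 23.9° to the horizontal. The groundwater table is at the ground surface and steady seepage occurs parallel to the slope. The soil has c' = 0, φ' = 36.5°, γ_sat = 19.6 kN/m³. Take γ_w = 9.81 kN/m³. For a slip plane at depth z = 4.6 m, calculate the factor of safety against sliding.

FS = 0.83

With seepage parallel to the slope and the water table at the surface, the effective normal stress on the slip plane uses the buoyant unit weight γ' = γ_sat − γ_w while the driving shear stress uses γ_sat:
FS = [c' + γ' z cos²β tanφ'] / [γ_sat z sinβ cosβ]
(For c' = 0 this reduces to FS = (γ'/γ_sat)·tanφ'/tanβ.)
γ' = 19.6 − 9.81 = 9.79 kN/m³
Numerator = 0.0 + 9.79·4.6·cos²23.9°·tan36.5° = 0.0 + 9.79·4.6·0.8359·0.7400 = 27.854 kPa
Denominator = 19.6·4.6·sin23.9°·cos23.9° = 19.6·4.6·0.4051·0.9143 = 33.395 kPa
FS = 27.854 / 33.395 = 0.834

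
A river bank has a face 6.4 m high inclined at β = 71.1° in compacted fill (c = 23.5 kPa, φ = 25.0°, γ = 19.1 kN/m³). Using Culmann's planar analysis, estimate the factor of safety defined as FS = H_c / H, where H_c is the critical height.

H_c = (4c/γ) · sinβ cosφ / [1 − cos(β − φ)]
    = (4·23.5/19.1) · sin71.1°·cos25.0° / [1 − cos46.1°]
    = 4.921 · 0.8574 / 0.3066 = 13.76 m
FS = H_c / H = 13.76 / 6.4 = 2.151

FS = 2.15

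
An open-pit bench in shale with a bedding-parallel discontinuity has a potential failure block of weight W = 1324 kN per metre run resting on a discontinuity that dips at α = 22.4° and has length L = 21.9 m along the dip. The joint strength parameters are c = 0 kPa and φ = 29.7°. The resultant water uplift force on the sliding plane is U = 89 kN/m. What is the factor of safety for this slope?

FS = 1.28

Resolving the block weight along and normal to the plane and applying the Mohr–Coulomb strength on the joint:
N' = W cosα − U = 1324·cos22.4° − 89 = 1135.1 kN/m
Driving force T = W sinα = 1324·sin22.4° = 504.5 kN/m
Resisting force R = c·L + N'·tanφ = 0·21.9 + 1135.1·tan29.7° = 0.0 + 647.4 = 647.4 kN/m
FS = R / T = 647.4 / 504.5 = 1.283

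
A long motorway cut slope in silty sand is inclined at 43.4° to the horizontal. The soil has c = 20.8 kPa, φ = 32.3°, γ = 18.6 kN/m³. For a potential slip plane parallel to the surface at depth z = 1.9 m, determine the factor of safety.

For an infinite slope with a slip plane parallel to the surface (no pore pressure): FS = [c + γz cos²β tanφ] / [γz sinβ cosβ].
γz = 18.6·1.9 = 35.34 kN/m²
Numerator = 20.8 + 35.34·cos²43.4°·tan32.3° = 20.8 + 35.34·0.5279·0.6322 = 32.594 kPa
Denominator = 35.34·sin43.4°·cos43.4° = 35.34·0.6871·0.7266 = 17.642 kPa
FS = 32.594 / 17.642 = 1.847

FS = 1.85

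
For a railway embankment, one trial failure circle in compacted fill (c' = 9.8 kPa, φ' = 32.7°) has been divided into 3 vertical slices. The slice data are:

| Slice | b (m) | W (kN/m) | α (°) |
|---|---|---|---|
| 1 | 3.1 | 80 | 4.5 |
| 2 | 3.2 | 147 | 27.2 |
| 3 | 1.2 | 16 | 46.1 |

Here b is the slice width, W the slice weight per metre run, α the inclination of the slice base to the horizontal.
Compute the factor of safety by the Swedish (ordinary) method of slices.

FS = 2.65

Ordinary method of slices: FS = Σ[c'·Δl_i + (W_i cosα_i)·tanφ'] / Σ W_i sinα_i, with Δl_i = b_i / cosα_i.
Slice 1: Δl = 3.1/cos4.5° = 3.110 m; N'_1 = 80·cos4.5° = 79.8; c'Δl = 30.47; W sinα = 6.3
Slice 2: Δl = 3.2/cos27.2° = 3.598 m; N'_2 = 147·cos27.2° = 130.7; c'Δl = 35.26; W sinα = 67.2
Slice 3: Δl = 1.2/cos46.1° = 1.731 m; N'_3 = 16·cos46.1° = 11.1; c'Δl = 16.96; W sinα = 11.5
Σc'Δl = 82.7 kN/m; ΣN' = 221.6 kN/m; ΣW sinα = 85.0 kN/m
Resisting = 82.7 + 221.6·tan32.7° = 82.7 + 142.3 = 225.0 kN/m
FS = 225.0 / 85.0 = 2.647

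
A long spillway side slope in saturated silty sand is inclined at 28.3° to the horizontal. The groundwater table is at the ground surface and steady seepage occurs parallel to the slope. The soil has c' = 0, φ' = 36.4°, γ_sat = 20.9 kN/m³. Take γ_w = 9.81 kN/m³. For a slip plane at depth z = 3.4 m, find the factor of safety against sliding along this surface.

FS = 0.73

With seepage parallel to the slope and the water table at the surface, the effective normal stress on the slip plane uses the buoyant unit weight γ' = γ_sat − γ_w while the driving shear stress uses γ_sat:
FS = [c' + γ' z cos²β tanφ'] / [γ_sat z sinβ cosβ]
(For c' = 0 this reduces to FS = (γ'/γ_sat)·tanφ'/tanβ.)
γ' = 20.9 − 9.81 = 11.09 kN/m³
Numerator = 0.0 + 11.09·3.4·cos²28.3°·tan36.4° = 0.0 + 11.09·3.4·0.7752·0.7373 = 21.551 kPa
Denominator = 20.9·3.4·sin28.3°·cos28.3° = 20.9·3.4·0.4741·0.8805 = 29.662 kPa
FS = 21.551 / 29.662 = 0.727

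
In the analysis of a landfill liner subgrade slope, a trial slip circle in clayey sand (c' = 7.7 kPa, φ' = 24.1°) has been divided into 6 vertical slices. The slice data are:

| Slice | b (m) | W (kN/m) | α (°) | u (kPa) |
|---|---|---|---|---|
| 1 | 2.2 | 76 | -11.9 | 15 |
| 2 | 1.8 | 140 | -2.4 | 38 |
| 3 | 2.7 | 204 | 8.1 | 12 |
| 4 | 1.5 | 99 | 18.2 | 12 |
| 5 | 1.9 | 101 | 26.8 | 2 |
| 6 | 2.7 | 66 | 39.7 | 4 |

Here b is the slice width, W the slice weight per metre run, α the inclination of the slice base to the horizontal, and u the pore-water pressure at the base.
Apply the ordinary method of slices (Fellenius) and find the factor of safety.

FS = 2.56

Ordinary method of slices: FS = Σ[c'·Δl_i + (W_i cosα_i − u_i·Δl_i)·tanφ'] / Σ W_i sinα_i, with Δl_i = b_i / cosα_i.
Slice 1: Δl = 2.2/cos(-11.9°) = 2.248 m; N'_1 = 76·cos(-11.9°) − 15·2.248 = 40.6; c'Δl = 17.31; W sinα = -15.7
Slice 2: Δl = 1.8/cos(-2.4°) = 1.802 m; N'_2 = 140·cos(-2.4°) − 38·1.802 = 71.4; c'Δl = 13.87; W sinα = -5.9
Slice 3: Δl = 2.7/cos8.1° = 2.727 m; N'_3 = 204·cos8.1° − 12·2.727 = 169.2; c'Δl = 21.00; W sinα = 28.7
Slice 4: Δl = 1.5/cos18.2° = 1.579 m; N'_4 = 99·cos18.2° − 12·1.579 = 75.1; c'Δl = 12.16; W sinα = 30.9
Slice 5: Δl = 1.9/cos26.8° = 2.129 m; N'_5 = 101·cos26.8° − 2·2.129 = 85.9; c'Δl = 16.39; W sinα = 45.5
Slice 6: Δl = 2.7/cos39.7° = 3.509 m; N'_6 = 66·cos39.7° − 4·3.509 = 36.7; c'Δl = 27.02; W sinα = 42.2
Σc'Δl = 107.8 kN/m; ΣN' = 479.0 kN/m; ΣW sinα = 125.8 kN/m
Resisting = 107.8 + 479.0·tan24.1° = 107.8 + 214.3 = 322.0 kN/m
FS = 322.0 / 125.8 = 2.559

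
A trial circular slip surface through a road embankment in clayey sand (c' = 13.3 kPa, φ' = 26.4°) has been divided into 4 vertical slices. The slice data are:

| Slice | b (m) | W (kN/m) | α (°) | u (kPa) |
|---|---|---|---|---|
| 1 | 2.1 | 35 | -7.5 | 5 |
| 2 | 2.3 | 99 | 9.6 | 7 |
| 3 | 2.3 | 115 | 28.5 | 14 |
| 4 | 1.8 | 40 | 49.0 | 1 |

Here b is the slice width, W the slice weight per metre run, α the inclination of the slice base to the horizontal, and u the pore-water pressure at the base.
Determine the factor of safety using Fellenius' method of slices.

FS = 2.33

Ordinary method of slices: FS = Σ[c'·Δl_i + (W_i cosα_i − u_i·Δl_i)·tanφ'] / Σ W_i sinα_i, with Δl_i = b_i / cosα_i.
Slice 1: Δl = 2.1/cos(-7.5°) = 2.118 m; N'_1 = 35·cos(-7.5°) − 5·2.118 = 24.1; c'Δl = 28.17; W sinα = -4.6
Slice 2: Δl = 2.3/cos9.6° = 2.333 m; N'_2 = 99·cos9.6° − 7·2.333 = 81.3; c'Δl = 31.02; W sinα = 16.5
Slice 3: Δl = 2.3/cos28.5° = 2.617 m; N'_3 = 115·cos28.5° − 14·2.617 = 64.4; c'Δl = 34.81; W sinα = 54.9
Slice 4: Δl = 1.8/cos49.0° = 2.744 m; N'_4 = 40·cos49.0° − 1·2.744 = 23.5; c'Δl = 36.49; W sinα = 30.2
Σc'Δl = 130.5 kN/m; ΣN' = 193.3 kN/m; ΣW sinα = 97.0 kN/m
Resisting = 130.5 + 193.3·tan26.4° = 130.5 + 96.0 = 226.5 kN/m
FS = 226.5 / 97.0 = 2.335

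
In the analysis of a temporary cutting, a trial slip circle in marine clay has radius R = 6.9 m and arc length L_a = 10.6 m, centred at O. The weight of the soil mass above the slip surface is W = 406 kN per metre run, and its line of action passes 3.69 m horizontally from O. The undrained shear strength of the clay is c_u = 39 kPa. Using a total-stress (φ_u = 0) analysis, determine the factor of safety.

FS = 1.90

Taking moments about the centre O, the resisting moment is provided by the undrained shear strength acting along the arc:
M_R = c_u·L_a·R = 39·10.60·6.9 = 2852.5 kN·m/m
M_D = W·d = 406·3.69 = 1498.1 kN·m/m
FS = M_R / M_D = 2852.5 / 1498.1 = 1.904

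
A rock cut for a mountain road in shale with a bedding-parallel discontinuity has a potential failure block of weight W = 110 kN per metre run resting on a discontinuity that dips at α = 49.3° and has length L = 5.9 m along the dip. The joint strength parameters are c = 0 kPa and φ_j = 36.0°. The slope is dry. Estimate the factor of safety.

Resolving the block weight along and normal to the plane and applying the Mohr–Coulomb strength on the joint:
N' = W cosα = 110·cos49.3° = 71.7 kN/m
Driving force T = W sinα = 110·sin49.3° = 83.4 kN/m
Resisting force R = c·L + N'·tanφ_j = 0·5.9 + 71.7·tan36.0° = 0.0 + 52.1 = 52.1 kN/m
FS = R / T = 52.1 / 83.4 = 0.625

FS = 0.62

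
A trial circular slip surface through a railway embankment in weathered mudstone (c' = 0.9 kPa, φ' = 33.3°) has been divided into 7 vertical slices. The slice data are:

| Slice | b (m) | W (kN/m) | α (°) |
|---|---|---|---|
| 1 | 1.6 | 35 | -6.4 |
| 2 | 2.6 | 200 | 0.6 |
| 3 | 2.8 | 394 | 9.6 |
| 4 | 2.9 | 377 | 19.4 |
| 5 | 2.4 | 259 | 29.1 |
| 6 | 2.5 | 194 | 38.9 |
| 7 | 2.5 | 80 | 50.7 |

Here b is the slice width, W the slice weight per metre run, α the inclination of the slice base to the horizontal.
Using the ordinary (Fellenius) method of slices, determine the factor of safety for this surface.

Ordinary method of slices: FS = Σ[c'·Δl_i + (W_i cosα_i)·tanφ'] / Σ W_i sinα_i, with Δl_i = b_i / cosα_i.
Slice 1: Δl = 1.6/cos(-6.4°) = 1.610 m; N'_1 = 35·cos(-6.4°) = 34.8; c'Δl = 1.45; W sinα = -3.9
Slice 2: Δl = 2.6/cos0.6° = 2.600 m; N'_2 = 200·cos0.6° = 200.0; c'Δl = 2.34; W sinα = 2.1
Slice 3: Δl = 2.8/cos9.6° = 2.840 m; N'_3 = 394·cos9.6° = 388.5; c'Δl = 2.56; W sinα = 65.7
Slice 4: Δl = 2.9/cos19.4° = 3.075 m; N'_4 = 377·cos19.4° = 355.6; c'Δl = 2.77; W sinα = 125.2
Slice 5: Δl = 2.4/cos29.1° = 2.747 m; N'_5 = 259·cos29.1° = 226.3; c'Δl = 2.47; W sinα = 126.0
Slice 6: Δl = 2.5/cos38.9° = 3.212 m; N'_6 = 194·cos38.9° = 151.0; c'Δl = 2.89; W sinα = 121.8
Slice 7: Δl = 2.5/cos50.7° = 3.947 m; N'_7 = 80·cos50.7° = 50.7; c'Δl = 3.55; W sinα = 61.9
Σc'Δl = 18.0 kN/m; ΣN' = 1406.8 kN/m; ΣW sinα = 498.8 kN/m
Resisting = 18.0 + 1406.8·tan33.3° = 18.0 + 924.1 = 942.1 kN/m
FS = 942.1 / 498.8 = 1.889

FS = 1.89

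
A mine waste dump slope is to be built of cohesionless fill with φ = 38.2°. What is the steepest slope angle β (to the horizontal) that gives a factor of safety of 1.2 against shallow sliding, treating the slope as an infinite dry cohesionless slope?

For an infinite dry cohesionless slope FS = tanφ/tanβ, so tanβ = tanφ / FS.
tanβ = tan38.2° / 1.2 = 0.7869 / 1.2 = 0.6558
β = arctan(0.6558) = 33.26°

β = 33.3°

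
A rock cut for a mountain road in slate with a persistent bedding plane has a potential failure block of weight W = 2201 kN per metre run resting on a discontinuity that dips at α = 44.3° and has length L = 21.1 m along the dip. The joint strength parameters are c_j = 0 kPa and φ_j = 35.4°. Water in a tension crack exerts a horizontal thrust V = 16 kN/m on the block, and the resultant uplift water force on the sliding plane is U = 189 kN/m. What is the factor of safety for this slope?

Resolving the block weight along and normal to the plane and applying the Mohr–Coulomb strength on the joint:
N' = W cosα − U − V sinα = 2201·cos44.3° − 189 − 16·sin44.3° = 1375.1 kN/m
Driving force T = W sinα + V cosα = 2201·sin44.3° + 16·cos44.3° = 1548.7 kN/m
Resisting force R = c_j·L + N'·tanφ_j = 0·21.1 + 1375.1·tan35.4° = 0.0 + 977.2 = 977.2 kN/m
FS = R / T = 977.2 / 1548.7 = 0.631

FS = 0.63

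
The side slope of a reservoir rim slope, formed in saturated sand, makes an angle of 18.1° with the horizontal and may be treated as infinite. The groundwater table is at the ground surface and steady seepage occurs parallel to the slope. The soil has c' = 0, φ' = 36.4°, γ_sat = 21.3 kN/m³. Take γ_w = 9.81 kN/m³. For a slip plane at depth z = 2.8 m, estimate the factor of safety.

FS = 1.22

With seepage parallel to the slope and the water table at the surface, the effective normal stress on the slip plane uses the buoyant unit weight γ' = γ_sat − γ_w while the driving shear stress uses γ_sat:
FS = [c' + γ' z cos²β tanφ'] / [γ_sat z sinβ cosβ]
(For c' = 0 this reduces to FS = (γ'/γ_sat)·tanφ'/tanβ.)
γ' = 21.3 − 9.81 = 11.49 kN/m³
Numerator = 0.0 + 11.49·2.8·cos²18.1°·tan36.4° = 0.0 + 11.49·2.8·0.9035·0.7373 = 21.430 kPa
Denominator = 21.3·2.8·sin18.1°·cos18.1° = 21.3·2.8·0.3107·0.9505 = 17.612 kPa
FS = 21.430 / 17.612 = 1.217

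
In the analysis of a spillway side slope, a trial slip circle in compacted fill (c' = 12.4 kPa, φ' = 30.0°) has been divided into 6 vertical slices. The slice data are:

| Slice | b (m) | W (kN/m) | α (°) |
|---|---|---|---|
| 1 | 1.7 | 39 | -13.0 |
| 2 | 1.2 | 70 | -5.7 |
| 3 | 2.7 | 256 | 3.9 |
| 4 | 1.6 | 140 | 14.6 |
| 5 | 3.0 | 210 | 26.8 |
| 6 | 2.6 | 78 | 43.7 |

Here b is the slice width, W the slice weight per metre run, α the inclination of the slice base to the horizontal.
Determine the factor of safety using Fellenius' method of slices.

Ordinary method of slices: FS = Σ[c'·Δl_i + (W_i cosα_i)·tanφ'] / Σ W_i sinα_i, with Δl_i = b_i / cosα_i.
Slice 1: Δl = 1.7/cos(-13.0°) = 1.745 m; N'_1 = 39·cos(-13.0°) = 38.0; c'Δl = 21.63; W sinα = -8.8
Slice 2: Δl = 1.2/cos(-5.7°) = 1.206 m; N'_2 = 70·cos(-5.7°) = 69.7; c'Δl = 14.95; W sinα = -7.0
Slice 3: Δl = 2.7/cos3.9° = 2.706 m; N'_3 = 256·cos3.9° = 255.4; c'Δl = 33.56; W sinα = 17.4
Slice 4: Δl = 1.6/cos14.6° = 1.653 m; N'_4 = 140·cos14.6° = 135.5; c'Δl = 20.50; W sinα = 35.3
Slice 5: Δl = 3.0/cos26.8° = 3.361 m; N'_5 = 210·cos26.8° = 187.4; c'Δl = 41.68; W sinα = 94.7
Slice 6: Δl = 2.6/cos43.7° = 3.596 m; N'_6 = 78·cos43.7° = 56.4; c'Δl = 44.59; W sinα = 53.9
Σc'Δl = 176.9 kN/m; ΣN' = 742.4 kN/m; ΣW sinα = 185.5 kN/m
Resisting = 176.9 + 742.4·tan30.0° = 176.9 + 428.6 = 605.5 kN/m
FS = 605.5 / 185.5 = 3.263

FS = 3.26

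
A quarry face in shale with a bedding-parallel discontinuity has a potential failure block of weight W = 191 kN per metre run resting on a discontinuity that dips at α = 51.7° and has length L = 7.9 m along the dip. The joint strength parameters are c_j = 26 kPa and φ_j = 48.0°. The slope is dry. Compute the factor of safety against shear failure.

FS = 2.25

Resolving the block weight along and normal to the plane and applying the Mohr–Coulomb strength on the joint:
N' = W cosα = 191·cos51.7° = 118.4 kN/m
Driving force T = W sinα = 191·sin51.7° = 149.9 kN/m
Resisting force R = c_j·L + N'·tanφ_j = 26·7.9 + 118.4·tan48.0° = 205.4 + 131.5 = 336.9 kN/m
FS = R / T = 336.9 / 149.9 = 2.247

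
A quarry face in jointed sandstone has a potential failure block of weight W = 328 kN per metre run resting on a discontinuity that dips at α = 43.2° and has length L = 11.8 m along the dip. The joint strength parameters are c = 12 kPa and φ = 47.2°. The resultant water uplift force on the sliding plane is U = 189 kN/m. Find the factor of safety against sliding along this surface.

FS = 0.87

Resolving the block weight along and normal to the plane and applying the Mohr–Coulomb strength on the joint:
N' = W cosα − U = 328·cos43.2° − 189 = 50.1 kN/m
Driving force T = W sinα = 328·sin43.2° = 224.5 kN/m
Resisting force R = c·L + N'·tanφ = 12·11.8 + 50.1·tan47.2° = 141.6 + 54.1 = 195.7 kN/m
FS = R / T = 195.7 / 224.5 = 0.872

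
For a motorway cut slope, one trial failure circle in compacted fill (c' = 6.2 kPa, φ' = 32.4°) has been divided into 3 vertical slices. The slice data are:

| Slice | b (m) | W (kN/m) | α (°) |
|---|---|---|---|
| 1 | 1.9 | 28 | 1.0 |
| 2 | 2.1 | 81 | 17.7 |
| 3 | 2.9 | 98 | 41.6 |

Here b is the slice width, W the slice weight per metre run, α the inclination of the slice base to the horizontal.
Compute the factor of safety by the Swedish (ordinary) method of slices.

Ordinary method of slices: FS = Σ[c'·Δl_i + (W_i cosα_i)·tanφ'] / Σ W_i sinα_i, with Δl_i = b_i / cosα_i.
Slice 1: Δl = 1.9/cos1.0° = 1.900 m; N'_1 = 28·cos1.0° = 28.0; c'Δl = 11.78; W sinα = 0.5
Slice 2: Δl = 2.1/cos17.7° = 2.204 m; N'_2 = 81·cos17.7° = 77.2; c'Δl = 13.67; W sinα = 24.6
Slice 3: Δl = 2.9/cos41.6° = 3.878 m; N'_3 = 98·cos41.6° = 73.3; c'Δl = 24.04; W sinα = 65.1
Σc'Δl = 49.5 kN/m; ΣN' = 178.4 kN/m; ΣW sinα = 90.2 kN/m
Resisting = 49.5 + 178.4·tan32.4° = 49.5 + 113.2 = 162.7 kN/m
FS = 162.7 / 90.2 = 1.805

FS = 1.80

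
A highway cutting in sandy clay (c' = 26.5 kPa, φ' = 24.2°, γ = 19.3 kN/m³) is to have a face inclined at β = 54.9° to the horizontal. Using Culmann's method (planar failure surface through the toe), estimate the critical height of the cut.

Culmann's analysis gives the critical failure plane at α_cr = (β + φ')/2 = (54.9 + 24.2)/2 = 39.5°, and the critical height
H_c = (4c'/γ) · sinβ cosφ' / [1 − cos(β − φ')]
    = (4·26.5/19.3) · sin54.9°·cos24.2° / [1 − cos(30.7°)]
    = 5.492 · 0.8181·0.9121 / [1 − 0.8599]
    = 5.492 · 0.7463 / 0.1401
    = 29.24 m

H_c = 29.24 m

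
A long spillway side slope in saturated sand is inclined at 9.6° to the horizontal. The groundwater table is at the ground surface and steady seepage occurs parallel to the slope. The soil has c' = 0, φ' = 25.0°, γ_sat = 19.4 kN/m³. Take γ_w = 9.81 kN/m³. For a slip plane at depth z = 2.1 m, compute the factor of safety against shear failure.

FS = 1.36

With seepage parallel to the slope and the water table at the surface, the effective normal stress on the slip plane uses the buoyant unit weight γ' = γ_sat − γ_w while the driving shear stress uses γ_sat:
FS = [c' + γ' z cos²β tanφ'] / [γ_sat z sinβ cosβ]
(For c' = 0 this reduces to FS = (γ'/γ_sat)·tanφ'/tanβ.)
γ' = 19.4 − 9.81 = 9.59 kN/m³
Numerator = 0.0 + 9.59·2.1·cos²9.6°·tan25.0° = 0.0 + 9.59·2.1·0.9722·0.4663 = 9.130 kPa
Denominator = 19.4·2.1·sin9.6°·cos9.6° = 19.4·2.1·0.1668·0.9860 = 6.699 kPa
FS = 9.130 / 6.699 = 1.363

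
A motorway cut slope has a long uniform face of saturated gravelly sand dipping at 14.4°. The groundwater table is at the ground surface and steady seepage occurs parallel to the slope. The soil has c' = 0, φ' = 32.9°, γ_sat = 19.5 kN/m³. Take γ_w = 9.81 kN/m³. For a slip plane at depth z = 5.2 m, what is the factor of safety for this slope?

FS = 1.25

With seepage parallel to the slope and the water table at the surface, the effective normal stress on the slip plane uses the buoyant unit weight γ' = γ_sat − γ_w while the driving shear stress uses γ_sat:
FS = [c' + γ' z cos²β tanφ'] / [γ_sat z sinβ cosβ]
(For c' = 0 this reduces to FS = (γ'/γ_sat)·tanφ'/tanβ.)
γ' = 19.5 − 9.81 = 9.69 kN/m³
Numerator = 0.0 + 9.69·5.2·cos²14.4°·tan32.9° = 0.0 + 9.69·5.2·0.9382·0.6469 = 30.581 kPa
Denominator = 19.5·5.2·sin14.4°·cos14.4° = 19.5·5.2·0.2487·0.9686 = 24.425 kPa
FS = 30.581 / 24.425 = 1.252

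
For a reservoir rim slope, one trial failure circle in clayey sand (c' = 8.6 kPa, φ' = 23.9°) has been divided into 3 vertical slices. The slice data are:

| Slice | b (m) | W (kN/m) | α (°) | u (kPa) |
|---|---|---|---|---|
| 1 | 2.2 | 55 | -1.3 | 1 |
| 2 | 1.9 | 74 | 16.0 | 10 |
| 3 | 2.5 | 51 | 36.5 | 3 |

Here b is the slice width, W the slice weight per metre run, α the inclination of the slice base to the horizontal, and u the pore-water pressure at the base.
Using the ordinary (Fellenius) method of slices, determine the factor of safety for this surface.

Ordinary method of slices: FS = Σ[c'·Δl_i + (W_i cosα_i − u_i·Δl_i)·tanφ'] / Σ W_i sinα_i, with Δl_i = b_i / cosα_i.
Slice 1: Δl = 2.2/cos(-1.3°) = 2.201 m; N'_1 = 55·cos(-1.3°) − 1·2.201 = 52.8; c'Δl = 18.92; W sinα = -1.2
Slice 2: Δl = 1.9/cos16.0° = 1.977 m; N'_2 = 74·cos16.0° − 10·1.977 = 51.4; c'Δl = 17.00; W sinα = 20.4
Slice 3: Δl = 2.5/cos36.5° = 3.110 m; N'_3 = 51·cos36.5° − 3·3.110 = 31.7; c'Δl = 26.75; W sinα = 30.3
Σc'Δl = 62.7 kN/m; ΣN' = 135.8 kN/m; ΣW sinα = 49.5 kN/m
Resisting = 62.7 + 135.8·tan23.9° = 62.7 + 60.2 = 122.9 kN/m
FS = 122.9 / 49.5 = 2.483

FS = 2.48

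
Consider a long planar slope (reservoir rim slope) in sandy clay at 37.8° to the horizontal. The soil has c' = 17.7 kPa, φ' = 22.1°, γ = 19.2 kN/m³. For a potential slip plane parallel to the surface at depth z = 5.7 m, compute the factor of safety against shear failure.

FS = 0.86

For an infinite slope with a slip plane parallel to the surface (no pore pressure): FS = [c' + γz cos²β tanφ'] / [γz sinβ cosβ].
γz = 19.2·5.7 = 109.44 kN/m²
Numerator = 17.7 + 109.44·cos²37.8°·tan22.1° = 17.7 + 109.44·0.6243·0.4061 = 45.445 kPa
Denominator = 109.44·sin37.8°·cos37.8° = 109.44·0.6129·0.7902 = 53.001 kPa
FS = 45.445 / 53.001 = 0.857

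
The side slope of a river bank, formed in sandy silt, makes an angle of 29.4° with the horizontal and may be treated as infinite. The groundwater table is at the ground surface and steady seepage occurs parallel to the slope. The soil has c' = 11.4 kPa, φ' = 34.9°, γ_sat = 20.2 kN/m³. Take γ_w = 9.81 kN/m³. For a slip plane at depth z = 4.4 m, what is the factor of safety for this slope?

FS = 0.94

With seepage parallel to the slope and the water table at the surface, the effective normal stress on the slip plane uses the buoyant unit weight γ' = γ_sat − γ_w while the driving shear stress uses γ_sat:
FS = [c' + γ' z cos²β tanφ'] / [γ_sat z sinβ cosβ]
γ' = 20.2 − 9.81 = 10.39 kN/m³
Numerator = 11.4 + 10.39·4.4·cos²29.4°·tan34.9° = 11.4 + 10.39·4.4·0.7590·0.6976 = 35.606 kPa
Denominator = 20.2·4.4·sin29.4°·cos29.4° = 20.2·4.4·0.4909·0.8712 = 38.012 kPa
FS = 35.606 / 38.012 = 0.937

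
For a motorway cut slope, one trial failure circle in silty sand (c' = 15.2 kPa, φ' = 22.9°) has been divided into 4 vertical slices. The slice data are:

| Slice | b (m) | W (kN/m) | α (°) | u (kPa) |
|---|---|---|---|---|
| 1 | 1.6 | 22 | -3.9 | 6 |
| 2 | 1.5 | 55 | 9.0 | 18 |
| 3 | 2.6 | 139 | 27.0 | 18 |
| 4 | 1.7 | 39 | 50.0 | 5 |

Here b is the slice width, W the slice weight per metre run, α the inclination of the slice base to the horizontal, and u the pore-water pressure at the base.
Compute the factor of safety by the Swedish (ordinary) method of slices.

FS = 1.84

Ordinary method of slices: FS = Σ[c'·Δl_i + (W_i cosα_i − u_i·Δl_i)·tanφ'] / Σ W_i sinα_i, with Δl_i = b_i / cosα_i.
Slice 1: Δl = 1.6/cos(-3.9°) = 1.604 m; N'_1 = 22·cos(-3.9°) − 6·1.604 = 12.3; c'Δl = 24.38; W sinα = -1.5
Slice 2: Δl = 1.5/cos9.0° = 1.519 m; N'_2 = 55·cos9.0° − 18·1.519 = 27.0; c'Δl = 23.08; W sinα = 8.6
Slice 3: Δl = 2.6/cos27.0° = 2.918 m; N'_3 = 139·cos27.0° − 18·2.918 = 71.3; c'Δl = 44.35; W sinα = 63.1
Slice 4: Δl = 1.7/cos50.0° = 2.645 m; N'_4 = 39·cos50.0° − 5·2.645 = 11.8; c'Δl = 40.20; W sinα = 29.9
Σc'Δl = 132.0 kN/m; ΣN' = 122.5 kN/m; ΣW sinα = 100.1 kN/m
Resisting = 132.0 + 122.5·tan22.9° = 132.0 + 51.7 = 183.8 kN/m
FS = 183.8 / 100.1 = 1.836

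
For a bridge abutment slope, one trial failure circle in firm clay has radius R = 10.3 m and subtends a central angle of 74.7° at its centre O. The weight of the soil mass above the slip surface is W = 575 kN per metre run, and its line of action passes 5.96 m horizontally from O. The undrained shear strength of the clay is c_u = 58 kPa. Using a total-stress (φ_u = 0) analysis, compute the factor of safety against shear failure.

Taking moments about the centre O, the resisting moment is provided by the undrained shear strength acting along the arc:
Arc length L_a = R·θ = 10.3·(74.7°·π/180) = 10.3·1.3038 = 13.43 m
M_R = c_u·L_a·R = 58·13.43·10.3 = 8022.3 kN·m/m
M_D = W·d = 575·5.96 = 3427.0 kN·m/m
FS = M_R / M_D = 8022.3 / 3427.0 = 2.341

FS = 2.34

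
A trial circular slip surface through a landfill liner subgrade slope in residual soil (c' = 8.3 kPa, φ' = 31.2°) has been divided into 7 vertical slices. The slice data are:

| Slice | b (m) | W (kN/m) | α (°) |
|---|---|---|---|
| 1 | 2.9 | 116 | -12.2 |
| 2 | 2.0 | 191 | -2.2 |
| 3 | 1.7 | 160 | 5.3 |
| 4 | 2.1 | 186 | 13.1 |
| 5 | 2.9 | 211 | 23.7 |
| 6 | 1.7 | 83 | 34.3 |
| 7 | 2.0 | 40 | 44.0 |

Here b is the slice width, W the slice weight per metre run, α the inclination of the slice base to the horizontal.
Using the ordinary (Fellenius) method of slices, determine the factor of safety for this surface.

Ordinary method of slices: FS = Σ[c'·Δl_i + (W_i cosα_i)·tanφ'] / Σ W_i sinα_i, with Δl_i = b_i / cosα_i.
Slice 1: Δl = 2.9/cos(-12.2°) = 2.967 m; N'_1 = 116·cos(-12.2°) = 113.4; c'Δl = 24.63; W sinα = -24.5
Slice 2: Δl = 2.0/cos(-2.2°) = 2.001 m; N'_2 = 191·cos(-2.2°) = 190.9; c'Δl = 16.61; W sinα = -7.3
Slice 3: Δl = 1.7/cos5.3° = 1.707 m; N'_3 = 160·cos5.3° = 159.3; c'Δl = 14.17; W sinα = 14.8
Slice 4: Δl = 2.1/cos13.1° = 2.156 m; N'_4 = 186·cos13.1° = 181.2; c'Δl = 17.90; W sinα = 42.2
Slice 5: Δl = 2.9/cos23.7° = 3.167 m; N'_5 = 211·cos23.7° = 193.2; c'Δl = 26.29; W sinα = 84.8
Slice 6: Δl = 1.7/cos34.3° = 2.058 m; N'_6 = 83·cos34.3° = 68.6; c'Δl = 17.08; W sinα = 46.8
Slice 7: Δl = 2.0/cos44.0° = 2.780 m; N'_7 = 40·cos44.0° = 28.8; c'Δl = 23.08; W sinα = 27.8
Σc'Δl = 139.7 kN/m; ΣN' = 935.3 kN/m; ΣW sinα = 184.5 kN/m
Resisting = 139.7 + 935.3·tan31.2° = 139.7 + 566.4 = 706.2 kN/m
FS = 706.2 / 184.5 = 3.828

FS = 3.83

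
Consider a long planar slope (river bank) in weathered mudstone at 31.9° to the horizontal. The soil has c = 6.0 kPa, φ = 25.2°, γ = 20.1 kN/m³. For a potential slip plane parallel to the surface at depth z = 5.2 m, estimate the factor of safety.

FS = 0.88

For an infinite slope with a slip plane parallel to the surface (no pore pressure): FS = [c + γz cos²β tanφ] / [γz sinβ cosβ].
γz = 20.1·5.2 = 104.52 kN/m²
Numerator = 6.0 + 104.52·cos²31.9°·tan25.2° = 6.0 + 104.52·0.7208·0.4706 = 41.449 kPa
Denominator = 104.52·sin31.9°·cos31.9° = 104.52·0.5284·0.8490 = 46.891 kPa
FS = 41.449 / 46.891 = 0.884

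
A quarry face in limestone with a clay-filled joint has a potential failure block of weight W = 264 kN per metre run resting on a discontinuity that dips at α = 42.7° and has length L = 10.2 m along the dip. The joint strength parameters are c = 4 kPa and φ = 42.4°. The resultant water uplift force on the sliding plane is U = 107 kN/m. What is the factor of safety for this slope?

Resolving the block weight along and normal to the plane and applying the Mohr–Coulomb strength on the joint:
N' = W cosα − U = 264·cos42.7° − 107 = 87.0 kN/m
Driving force T = W sinα = 264·sin42.7° = 179.0 kN/m
Resisting force R = c·L + N'·tanφ = 4·10.2 + 87.0·tan42.4° = 40.8 + 79.5 = 120.3 kN/m
FS = R / T = 120.3 / 179.0 = 0.672

FS = 0.67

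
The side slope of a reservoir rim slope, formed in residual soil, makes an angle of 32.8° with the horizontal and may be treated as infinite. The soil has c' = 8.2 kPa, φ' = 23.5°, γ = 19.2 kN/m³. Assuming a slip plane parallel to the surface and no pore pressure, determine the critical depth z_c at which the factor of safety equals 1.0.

Setting FS = 1.00 in FS = [c' + γz cos²β tanφ'] / [γz sinβ cosβ] and solving for z:
z = c' / [γ cosβ (FS·sinβ − cosβ·tanφ')]
  = 8.2 / [19.2·cos32.8°·(1.00·sin32.8° − cos32.8°·tan23.5°)]
  = 8.2 / [19.2·0.8406·(1.00·0.5417 − 0.8406·0.4348)]
  = 8.2 / 2.8440 = 2.883 m

z_c = 2.88 m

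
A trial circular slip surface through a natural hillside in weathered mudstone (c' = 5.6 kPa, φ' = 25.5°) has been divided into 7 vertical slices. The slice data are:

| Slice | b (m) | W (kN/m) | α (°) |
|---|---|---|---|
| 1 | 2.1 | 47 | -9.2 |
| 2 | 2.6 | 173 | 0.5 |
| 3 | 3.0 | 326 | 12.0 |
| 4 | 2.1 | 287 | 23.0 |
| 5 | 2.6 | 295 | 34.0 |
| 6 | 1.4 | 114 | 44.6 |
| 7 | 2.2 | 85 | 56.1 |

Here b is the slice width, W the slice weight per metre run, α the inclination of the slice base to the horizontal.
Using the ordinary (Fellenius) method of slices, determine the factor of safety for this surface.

Ordinary method of slices: FS = Σ[c'·Δl_i + (W_i cosα_i)·tanφ'] / Σ W_i sinα_i, with Δl_i = b_i / cosα_i.
Slice 1: Δl = 2.1/cos(-9.2°) = 2.127 m; N'_1 = 47·cos(-9.2°) = 46.4; c'Δl = 11.91; W sinα = -7.5
Slice 2: Δl = 2.6/cos0.5° = 2.600 m; N'_2 = 173·cos0.5° = 173.0; c'Δl = 14.56; W sinα = 1.5
Slice 3: Δl = 3.0/cos12.0° = 3.067 m; N'_3 = 326·cos12.0° = 318.9; c'Δl = 17.18; W sinα = 67.8
Slice 4: Δl = 2.1/cos23.0° = 2.281 m; N'_4 = 287·cos23.0° = 264.2; c'Δl = 12.78; W sinα = 112.1
Slice 5: Δl = 2.6/cos34.0° = 3.136 m; N'_5 = 295·cos34.0° = 244.6; c'Δl = 17.56; W sinα = 165.0
Slice 6: Δl = 1.4/cos44.6° = 1.966 m; N'_6 = 114·cos44.6° = 81.2; c'Δl = 11.01; W sinα = 80.0
Slice 7: Δl = 2.2/cos56.1° = 3.944 m; N'_7 = 85·cos56.1° = 47.4; c'Δl = 22.09; W sinα = 70.6
Σc'Δl = 107.1 kN/m; ΣN' = 1175.6 kN/m; ΣW sinα = 489.5 kN/m
Resisting = 107.1 + 1175.6·tan25.5° = 107.1 + 560.7 = 667.8 kN/m
FS = 667.8 / 489.5 = 1.364

FS = 1.36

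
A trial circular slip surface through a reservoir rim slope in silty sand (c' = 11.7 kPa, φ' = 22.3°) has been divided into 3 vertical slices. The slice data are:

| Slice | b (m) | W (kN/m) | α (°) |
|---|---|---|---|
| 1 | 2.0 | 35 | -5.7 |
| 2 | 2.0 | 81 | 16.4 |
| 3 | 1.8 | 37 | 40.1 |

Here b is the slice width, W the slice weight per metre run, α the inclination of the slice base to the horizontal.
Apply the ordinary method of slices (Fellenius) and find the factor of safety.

FS = 3.08

Ordinary method of slices: FS = Σ[c'·Δl_i + (W_i cosα_i)·tanφ'] / Σ W_i sinα_i, with Δl_i = b_i / cosα_i.
Slice 1: Δl = 2.0/cos(-5.7°) = 2.010 m; N'_1 = 35·cos(-5.7°) = 34.8; c'Δl = 23.52; W sinα = -3.5
Slice 2: Δl = 2.0/cos16.4° = 2.085 m; N'_2 = 81·cos16.4° = 77.7; c'Δl = 24.39; W sinα = 22.9
Slice 3: Δl = 1.8/cos40.1° = 2.353 m; N'_3 = 37·cos40.1° = 28.3; c'Δl = 27.53; W sinα = 23.8
Σc'Δl = 75.4 kN/m; ΣN' = 140.8 kN/m; ΣW sinα = 43.2 kN/m
Resisting = 75.4 + 140.8·tan22.3° = 75.4 + 57.8 = 133.2 kN/m
FS = 133.2 / 43.2 = 3.081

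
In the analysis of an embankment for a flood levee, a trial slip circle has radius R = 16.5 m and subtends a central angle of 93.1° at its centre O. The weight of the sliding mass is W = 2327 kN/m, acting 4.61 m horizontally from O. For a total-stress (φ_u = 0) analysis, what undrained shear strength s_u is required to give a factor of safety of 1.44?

s_u = 34.9 kPa

FS = s_u·L_a·R / (W·d), so s_u = FS·W·d / (L_a·R).
Arc length L_a = R·θ = 16.5·(93.1°·π/180) = 16.5·1.6249 = 26.81 m
s_u = 1.44·2327·4.61 / (26.81·16.5) = 15447.6 / 442.38 = 34.92 kPa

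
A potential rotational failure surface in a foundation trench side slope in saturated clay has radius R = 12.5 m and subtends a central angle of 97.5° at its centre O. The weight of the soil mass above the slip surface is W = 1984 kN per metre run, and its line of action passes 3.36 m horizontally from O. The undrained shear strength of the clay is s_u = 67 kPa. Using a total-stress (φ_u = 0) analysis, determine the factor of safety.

FS = 2.67

Taking moments about the centre O, the resisting moment is provided by the undrained shear strength acting along the arc:
Arc length L_a = R·θ = 12.5·(97.5°·π/180) = 12.5·1.7017 = 21.27 m
M_R = s_u·L_a·R = 67·21.27·12.5 = 17814.6 kN·m/m
M_D = W·d = 1984·3.36 = 6666.2 kN·m/m
FS = M_R / M_D = 17814.6 / 6666.2 = 2.672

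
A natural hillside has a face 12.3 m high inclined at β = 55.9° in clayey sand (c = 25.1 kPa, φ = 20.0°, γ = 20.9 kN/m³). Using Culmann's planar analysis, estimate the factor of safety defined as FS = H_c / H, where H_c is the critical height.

H_c = (4c/γ) · sinβ cosφ / [1 − cos(β − φ)]
    = (4·25.1/20.9) · sin55.9°·cos20.0° / [1 − cos35.9°]
    = 4.804 · 0.7781 / 0.1900 = 19.68 m
FS = H_c / H = 19.68 / 12.3 = 1.600

FS = 1.60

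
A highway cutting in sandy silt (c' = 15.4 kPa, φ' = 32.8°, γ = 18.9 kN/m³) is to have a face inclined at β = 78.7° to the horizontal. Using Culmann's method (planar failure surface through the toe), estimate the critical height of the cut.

H_c = 8.83 m

Culmann's analysis gives the critical failure plane at α_cr = (β + φ')/2 = (78.7 + 32.8)/2 = 55.8°, and the critical height
H_c = (4c'/γ) · sinβ cosφ' / [1 − cos(β − φ')]
    = (4·15.4/18.9) · sin78.7°·cos32.8° / [1 − cos(45.9°)]
    = 3.259 · 0.9806·0.8406 / [1 − 0.6959]
    = 3.259 · 0.8243 / 0.3041
    = 8.83 m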